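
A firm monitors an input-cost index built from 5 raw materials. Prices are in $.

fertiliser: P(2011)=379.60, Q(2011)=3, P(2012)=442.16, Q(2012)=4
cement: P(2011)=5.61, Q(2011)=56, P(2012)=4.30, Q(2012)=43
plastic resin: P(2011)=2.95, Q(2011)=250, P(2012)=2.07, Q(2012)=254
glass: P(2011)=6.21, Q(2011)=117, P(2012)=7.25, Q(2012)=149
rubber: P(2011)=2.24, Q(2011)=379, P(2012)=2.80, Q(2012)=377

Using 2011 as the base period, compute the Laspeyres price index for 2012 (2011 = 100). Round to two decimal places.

106.06

Laspeyres price index uses base-period quantities as weights.
ΣP(2012)·Q(2011) = 442.16×3 + 4.30×56 + 2.07×250 + 7.25×117 + 2.80×379 = 1326.48 + 240.8 + 517.5 + 848.25 + 1061.2 = 3994.23
ΣP(2011)·Q(2011) = 379.60×3 + 5.61×56 + 2.95×250 + 6.21×117 + 2.24×379 = 1138.8 + 314.16 + 737.5 + 726.57 + 848.96 = 3765.99
Index = 3994.23 / 3765.99 × 100 = 106.0606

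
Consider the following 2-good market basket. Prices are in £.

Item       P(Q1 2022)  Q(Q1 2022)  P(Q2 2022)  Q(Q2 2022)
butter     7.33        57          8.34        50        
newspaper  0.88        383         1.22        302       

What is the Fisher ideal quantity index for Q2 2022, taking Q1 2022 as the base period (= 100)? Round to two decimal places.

Laspeyres component (base-period weights):
ΣP(Q1 2022)Q(Q2 2022) = 7.33×50 + 0.88×302 = 366.5 + 265.76 = 632.26
ΣP(Q1 2022)Q(Q1 2022) = 7.33×57 + 0.88×383 = 417.81 + 337.04 = 754.85
L = 632.26 / 754.85 × 100 = 83.7597
Paasche component (current-period weights):
ΣP(Q2 2022)Q(Q2 2022) = 8.34×50 + 1.22×302 = 417 + 368.44 = 785.44
ΣP(Q2 2022)Q(Q1 2022) = 8.34×57 + 1.22×383 = 475.38 + 467.26 = 942.64
P = 785.44 / 942.64 × 100 = 83.3234
Fisher = √(L × P) = √(83.7597 × 83.3234) = 83.5413

83.54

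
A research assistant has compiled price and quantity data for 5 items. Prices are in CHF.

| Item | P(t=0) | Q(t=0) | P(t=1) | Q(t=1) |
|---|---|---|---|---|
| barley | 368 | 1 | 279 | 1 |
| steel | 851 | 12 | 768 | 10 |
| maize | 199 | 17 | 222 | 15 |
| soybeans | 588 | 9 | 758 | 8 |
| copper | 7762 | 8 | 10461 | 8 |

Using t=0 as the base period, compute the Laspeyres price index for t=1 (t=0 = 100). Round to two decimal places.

Laspeyres price index uses base-period quantities as weights.
ΣP(t=1)·Q(t=0) = 279×1 + 768×12 + 222×17 + 758×9 + 10461×8 = 279 + 9216 + 3774 + 6822 + 83688 = 103779
ΣP(t=0)·Q(t=0) = 368×1 + 851×12 + 199×17 + 588×9 + 7762×8 = 368 + 10212 + 3383 + 5292 + 62096 = 81351
Index = 103779 / 81351 × 100 = 127.5694

127.57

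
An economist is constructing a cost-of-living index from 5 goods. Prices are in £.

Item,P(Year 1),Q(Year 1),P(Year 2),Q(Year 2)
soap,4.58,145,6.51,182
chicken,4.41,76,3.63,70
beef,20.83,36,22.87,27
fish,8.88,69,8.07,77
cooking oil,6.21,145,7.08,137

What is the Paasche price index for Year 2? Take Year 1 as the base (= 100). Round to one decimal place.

Paasche price index uses current-period quantities as weights.
ΣP(Year 2)·Q(Year 2) = 6.51×182 + 3.63×70 + 22.87×27 + 8.07×77 + 7.08×137 = 1184.82 + 254.1 + 617.49 + 621.39 + 969.96 = 3647.76
ΣP(Year 1)·Q(Year 2) = 4.58×182 + 4.41×70 + 20.83×27 + 8.88×77 + 6.21×137 = 833.56 + 308.7 + 562.41 + 683.76 + 850.77 = 3239.2
Index = 3647.76 / 3239.2 × 100 = 112.6130

112.6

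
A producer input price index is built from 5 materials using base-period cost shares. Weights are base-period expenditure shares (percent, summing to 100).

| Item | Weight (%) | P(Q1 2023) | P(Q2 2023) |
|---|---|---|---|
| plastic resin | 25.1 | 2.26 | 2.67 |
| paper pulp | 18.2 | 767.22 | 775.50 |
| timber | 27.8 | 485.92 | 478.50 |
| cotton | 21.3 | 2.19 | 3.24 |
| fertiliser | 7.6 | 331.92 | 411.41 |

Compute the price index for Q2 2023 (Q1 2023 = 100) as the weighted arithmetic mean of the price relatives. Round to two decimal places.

plastic resin: 25.1 × (2.67/2.26) = 25.1 × 1.181416 = 29.6535
paper pulp: 18.2 × (775.50/767.22) = 18.2 × 1.010792 = 18.3964
timber: 27.8 × (478.50/485.92) = 27.8 × 0.984730 = 27.3755
cotton: 21.3 × (3.24/2.19) = 21.3 × 1.479452 = 31.5123
fertiliser: 7.6 × (411.41/331.92) = 7.6 × 1.239485 = 9.4201
Index = Σ wᵢ·(p₁ᵢ/p₀ᵢ) = 29.6535 + 18.3964 + 27.3755 + 31.5123 + 9.4201 = 116.3579

116.36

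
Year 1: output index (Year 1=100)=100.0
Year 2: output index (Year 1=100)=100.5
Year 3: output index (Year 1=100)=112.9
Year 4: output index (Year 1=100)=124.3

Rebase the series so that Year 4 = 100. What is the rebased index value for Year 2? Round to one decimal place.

80.9

Rebased(Year 2) = 100.5 / 124.3 × 100 = 80.8528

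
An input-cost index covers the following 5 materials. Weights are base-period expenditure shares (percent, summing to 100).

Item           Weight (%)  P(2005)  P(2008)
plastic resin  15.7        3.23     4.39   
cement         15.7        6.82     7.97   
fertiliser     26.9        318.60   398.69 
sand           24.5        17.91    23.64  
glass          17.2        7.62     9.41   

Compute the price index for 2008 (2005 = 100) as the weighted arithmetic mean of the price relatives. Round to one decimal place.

126.9

plastic resin: 15.7 × (4.39/3.23) = 15.7 × 1.359133 = 21.3384
cement: 15.7 × (7.97/6.82) = 15.7 × 1.168622 = 18.3474
fertiliser: 26.9 × (398.69/318.60) = 26.9 × 1.251381 = 33.6622
sand: 24.5 × (23.64/17.91) = 24.5 × 1.319933 = 32.3384
glass: 17.2 × (9.41/7.62) = 17.2 × 1.234908 = 21.2404
Index = Σ wᵢ·(p₁ᵢ/p₀ᵢ) = 21.3384 + 18.3474 + 33.6622 + 32.3384 + 21.2404 = 126.9267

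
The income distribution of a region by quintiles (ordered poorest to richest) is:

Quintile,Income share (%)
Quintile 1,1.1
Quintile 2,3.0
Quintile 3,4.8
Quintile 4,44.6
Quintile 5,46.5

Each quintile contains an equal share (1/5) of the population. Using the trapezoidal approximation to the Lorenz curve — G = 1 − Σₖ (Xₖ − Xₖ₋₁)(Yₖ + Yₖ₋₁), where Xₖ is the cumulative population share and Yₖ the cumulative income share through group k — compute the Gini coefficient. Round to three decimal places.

Cumulative income shares Yₖ: 0.0110, 0.0410, 0.0890, 0.5350, 1.0000
Σ (Xₖ−Xₖ₋₁)(Yₖ+Yₖ₋₁) = (1/5)(0.0110+0.0000) + (1/5)(0.0410+0.0110) + (1/5)(0.0890+0.0410) + (1/5)(0.5350+0.0890) + (1/5)(1.0000+0.5350)
  = 0.0022 + 0.0104 + 0.0260 + 0.1248 + 0.3070 = 0.4704
G = 1 − 0.4704 = 0.5296

0.530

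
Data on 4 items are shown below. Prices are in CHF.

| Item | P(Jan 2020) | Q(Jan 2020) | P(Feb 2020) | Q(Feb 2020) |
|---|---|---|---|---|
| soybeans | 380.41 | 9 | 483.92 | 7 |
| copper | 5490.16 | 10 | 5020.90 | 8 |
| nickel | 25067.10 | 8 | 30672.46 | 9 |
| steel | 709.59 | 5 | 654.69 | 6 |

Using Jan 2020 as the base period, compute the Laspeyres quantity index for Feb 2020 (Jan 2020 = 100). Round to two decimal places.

105.35

Laspeyres quantity index uses base-period prices as weights.
ΣP(Jan 2020)·Q(Feb 2020) = 380.41×7 + 5490.16×8 + 25067.10×9 + 709.59×6 = 2662.87 + 43921.28 + 225603.9 + 4257.54 = 276445.59
ΣP(Jan 2020)·Q(Jan 2020) = 380.41×9 + 5490.16×10 + 25067.10×8 + 709.59×5 = 3423.69 + 54901.6 + 200536.8 + 3547.95 = 262410.04
Index = 276445.59 / 262410.04 × 100 = 105.3487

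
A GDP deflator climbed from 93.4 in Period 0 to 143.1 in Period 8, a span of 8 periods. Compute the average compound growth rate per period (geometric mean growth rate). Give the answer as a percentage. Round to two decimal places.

5.48%

Growth factor = (143.1/93.4)^(1/8) = (1.532120)^(1/8) = 1.054779
Growth rate = 1.054779 − 1 = 0.054779 = 5.4779%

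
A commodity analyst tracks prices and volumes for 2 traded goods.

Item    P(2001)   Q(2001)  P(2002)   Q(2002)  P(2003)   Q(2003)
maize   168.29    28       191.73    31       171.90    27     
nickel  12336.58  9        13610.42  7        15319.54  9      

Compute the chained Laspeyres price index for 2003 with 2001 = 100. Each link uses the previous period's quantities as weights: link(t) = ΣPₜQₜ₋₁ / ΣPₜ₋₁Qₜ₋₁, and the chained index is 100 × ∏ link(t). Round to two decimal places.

Link 2001→2002:
ΣP(2002)Q(2001) = 191.73×28 + 13610.42×9 = 5368.44 + 122493.78 = 127862.22
ΣP(2001)Q(2001) = 168.29×28 + 12336.58×9 = 4712.12 + 111029.22 = 115741.34
link = 127862.22/115741.34 = 1.104724
Link 2002→2003:
ΣP(2003)Q(2002) = 171.90×31 + 15319.54×7 = 5328.9 + 107236.78 = 112565.68
ΣP(2002)Q(2002) = 191.73×31 + 13610.42×7 = 5943.63 + 95272.94 = 101216.57
link = 112565.68/101216.57 = 1.112127
Chained index = 100 × 1.104724 × 1.112127 = 122.8593

122.86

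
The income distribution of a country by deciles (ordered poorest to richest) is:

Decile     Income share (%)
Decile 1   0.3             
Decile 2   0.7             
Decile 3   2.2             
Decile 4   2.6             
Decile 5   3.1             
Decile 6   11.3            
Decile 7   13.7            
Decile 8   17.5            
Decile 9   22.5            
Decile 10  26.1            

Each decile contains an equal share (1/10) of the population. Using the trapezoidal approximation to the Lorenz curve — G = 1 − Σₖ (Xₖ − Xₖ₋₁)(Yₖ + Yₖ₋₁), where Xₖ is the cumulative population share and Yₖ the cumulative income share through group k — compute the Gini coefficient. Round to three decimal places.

0.503

Cumulative income shares Yₖ: 0.0030, 0.0100, 0.0320, 0.0580, 0.0890, 0.2020, 0.3390, 0.5140, 0.7390, 1.0000
Σ (Xₖ−Xₖ₋₁)(Yₖ+Yₖ₋₁) = (1/10)(0.0030+0.0000) + (1/10)(0.0100+0.0030) + (1/10)(0.0320+0.0100) + (1/10)(0.0580+0.0320) + (1/10)(0.0890+0.0580) + (1/10)(0.2020+0.0890) + (1/10)(0.3390+0.2020) + (1/10)(0.5140+0.3390) + (1/10)(0.7390+0.5140) + (1/10)(1.0000+0.7390)
  = 0.0003 + 0.0013 + 0.0042 + 0.0090 + 0.0147 + 0.0291 + 0.0541 + 0.0853 + 0.1253 + 0.1739 = 0.4972
G = 1 − 0.4972 = 0.5028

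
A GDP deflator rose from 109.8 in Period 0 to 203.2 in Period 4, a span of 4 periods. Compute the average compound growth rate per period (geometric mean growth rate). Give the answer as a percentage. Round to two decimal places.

Growth factor = (203.2/109.8)^(1/4) = (1.850638)^(1/4) = 1.166354
Growth rate = 1.166354 − 1 = 0.166354 = 16.6354%

16.64%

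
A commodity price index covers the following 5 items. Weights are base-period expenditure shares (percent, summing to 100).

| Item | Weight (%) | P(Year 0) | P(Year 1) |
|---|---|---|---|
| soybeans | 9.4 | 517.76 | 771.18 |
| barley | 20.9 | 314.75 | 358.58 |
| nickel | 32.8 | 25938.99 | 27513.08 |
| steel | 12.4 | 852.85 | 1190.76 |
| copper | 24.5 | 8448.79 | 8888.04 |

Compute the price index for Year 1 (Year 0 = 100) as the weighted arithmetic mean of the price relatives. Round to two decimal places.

115.69

soybeans: 9.4 × (771.18/517.76) = 9.4 × 1.489455 = 14.0009
barley: 20.9 × (358.58/314.75) = 20.9 × 1.139253 = 23.8104
nickel: 32.8 × (27513.08/25938.99) = 32.8 × 1.060684 = 34.7904
steel: 12.4 × (1190.76/852.85) = 12.4 × 1.396213 = 17.3130
copper: 24.5 × (8888.04/8448.79) = 24.5 × 1.051990 = 25.7737
Index = Σ wᵢ·(p₁ᵢ/p₀ᵢ) = 14.0009 + 23.8104 + 34.7904 + 17.3130 + 25.7737 = 115.6885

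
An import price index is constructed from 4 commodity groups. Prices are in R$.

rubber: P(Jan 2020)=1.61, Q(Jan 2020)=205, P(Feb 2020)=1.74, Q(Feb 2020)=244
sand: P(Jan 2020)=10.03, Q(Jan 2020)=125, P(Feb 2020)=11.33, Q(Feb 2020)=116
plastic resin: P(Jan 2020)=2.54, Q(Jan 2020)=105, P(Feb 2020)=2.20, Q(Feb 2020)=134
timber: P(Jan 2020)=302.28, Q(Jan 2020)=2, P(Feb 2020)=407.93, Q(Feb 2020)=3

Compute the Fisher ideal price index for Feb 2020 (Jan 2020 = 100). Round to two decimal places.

Laspeyres component (base-period weights):
ΣP(Feb 2020)Q(Jan 2020) = 1.74×205 + 11.33×125 + 2.20×105 + 407.93×2 = 356.7 + 1416.25 + 231 + 815.86 = 2819.81
ΣP(Jan 2020)Q(Jan 2020) = 1.61×205 + 10.03×125 + 2.54×105 + 302.28×2 = 330.05 + 1253.75 + 266.7 + 604.56 = 2455.06
L = 2819.81 / 2455.06 × 100 = 114.8571
Paasche component (current-period weights):
ΣP(Feb 2020)Q(Feb 2020) = 1.74×244 + 11.33×116 + 2.20×134 + 407.93×3 = 424.56 + 1314.28 + 294.8 + 1223.79 = 3257.43
ΣP(Jan 2020)Q(Feb 2020) = 1.61×244 + 10.03×116 + 2.54×134 + 302.28×3 = 392.84 + 1163.48 + 340.36 + 906.84 = 2803.52
P = 3257.43 / 2803.52 × 100 = 116.1907
Fisher = √(L × P) = √(114.8571 × 116.1907) = 115.5220

115.52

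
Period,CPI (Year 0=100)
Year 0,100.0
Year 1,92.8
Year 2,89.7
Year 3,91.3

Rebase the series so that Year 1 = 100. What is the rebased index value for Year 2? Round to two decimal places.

Rebased(Year 2) = 89.7 / 92.8 × 100 = 96.6595

96.66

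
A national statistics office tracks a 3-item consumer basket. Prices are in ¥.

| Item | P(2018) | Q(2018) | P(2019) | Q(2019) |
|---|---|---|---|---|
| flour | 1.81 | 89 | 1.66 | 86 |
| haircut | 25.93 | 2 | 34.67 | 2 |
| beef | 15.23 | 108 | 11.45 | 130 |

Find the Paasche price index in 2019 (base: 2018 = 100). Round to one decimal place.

Paasche price index uses current-period quantities as weights.
ΣP(2019)·Q(2019) = 1.66×86 + 34.67×2 + 11.45×130 = 142.76 + 69.34 + 1488.5 = 1700.6
ΣP(2018)·Q(2019) = 1.81×86 + 25.93×2 + 15.23×130 = 155.66 + 51.86 + 1979.9 = 2187.42
Index = 1700.6 / 2187.42 × 100 = 77.7446

77.7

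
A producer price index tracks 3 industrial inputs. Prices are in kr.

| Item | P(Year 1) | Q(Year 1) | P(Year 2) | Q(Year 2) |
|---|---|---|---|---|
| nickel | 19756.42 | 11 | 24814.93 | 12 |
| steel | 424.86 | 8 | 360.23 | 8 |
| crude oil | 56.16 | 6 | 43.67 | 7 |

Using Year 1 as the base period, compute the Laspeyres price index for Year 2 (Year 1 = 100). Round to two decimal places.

Laspeyres price index uses base-period quantities as weights.
ΣP(Year 2)·Q(Year 1) = 24814.93×11 + 360.23×8 + 43.67×6 = 272964.23 + 2881.84 + 262.02 = 276108.09
ΣP(Year 1)·Q(Year 1) = 19756.42×11 + 424.86×8 + 56.16×6 = 217320.62 + 3398.88 + 336.96 = 221056.46
Index = 276108.09 / 221056.46 × 100 = 124.9039

124.90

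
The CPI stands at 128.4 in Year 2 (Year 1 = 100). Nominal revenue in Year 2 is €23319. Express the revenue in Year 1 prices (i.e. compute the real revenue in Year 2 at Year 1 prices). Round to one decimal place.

18161.2

Real = Nominal ÷ (Index/100) = 23319 ÷ (128.4/100)
     = 23319 ÷ 1.284 = 18161.2150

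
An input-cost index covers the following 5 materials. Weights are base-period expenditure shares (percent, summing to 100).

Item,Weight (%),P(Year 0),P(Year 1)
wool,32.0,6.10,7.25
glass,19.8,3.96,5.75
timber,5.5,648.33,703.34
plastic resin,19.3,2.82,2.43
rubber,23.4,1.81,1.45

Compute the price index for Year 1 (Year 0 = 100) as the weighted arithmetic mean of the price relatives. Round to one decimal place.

108.1

wool: 32.0 × (7.25/6.10) = 32.0 × 1.188525 = 38.0328
glass: 19.8 × (5.75/3.96) = 19.8 × 1.452020 = 28.7500
timber: 5.5 × (703.34/648.33) = 5.5 × 1.084849 = 5.9667
plastic resin: 19.3 × (2.43/2.82) = 19.3 × 0.861702 = 16.6309
rubber: 23.4 × (1.45/1.81) = 23.4 × 0.801105 = 18.7459
Index = Σ wᵢ·(p₁ᵢ/p₀ᵢ) = 38.0328 + 28.7500 + 5.9667 + 16.6309 + 18.7459 = 108.1262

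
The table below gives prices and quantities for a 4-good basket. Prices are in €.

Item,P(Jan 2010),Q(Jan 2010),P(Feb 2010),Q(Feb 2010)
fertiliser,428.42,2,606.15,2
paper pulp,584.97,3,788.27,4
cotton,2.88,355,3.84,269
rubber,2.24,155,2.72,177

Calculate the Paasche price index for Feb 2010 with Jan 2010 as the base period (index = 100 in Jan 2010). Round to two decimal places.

134.61

Paasche price index uses current-period quantities as weights.
ΣP(Feb 2010)·Q(Feb 2010) = 606.15×2 + 788.27×4 + 3.84×269 + 2.72×177 = 1212.3 + 3153.08 + 1032.96 + 481.44 = 5879.78
ΣP(Jan 2010)·Q(Feb 2010) = 428.42×2 + 584.97×4 + 2.88×269 + 2.24×177 = 856.84 + 2339.88 + 774.72 + 396.48 = 4367.92
Index = 5879.78 / 4367.92 × 100 = 134.6128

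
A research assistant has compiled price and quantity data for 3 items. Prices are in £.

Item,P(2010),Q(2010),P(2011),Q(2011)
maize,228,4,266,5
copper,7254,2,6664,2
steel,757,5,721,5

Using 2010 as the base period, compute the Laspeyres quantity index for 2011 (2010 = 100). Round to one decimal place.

Laspeyres quantity index uses base-period prices as weights.
ΣP(2010)·Q(2011) = 228×5 + 7254×2 + 757×5 = 1140 + 14508 + 3785 = 19433
ΣP(2010)·Q(2010) = 228×4 + 7254×2 + 757×5 = 912 + 14508 + 3785 = 19205
Index = 19433 / 19205 × 100 = 101.1872

101.2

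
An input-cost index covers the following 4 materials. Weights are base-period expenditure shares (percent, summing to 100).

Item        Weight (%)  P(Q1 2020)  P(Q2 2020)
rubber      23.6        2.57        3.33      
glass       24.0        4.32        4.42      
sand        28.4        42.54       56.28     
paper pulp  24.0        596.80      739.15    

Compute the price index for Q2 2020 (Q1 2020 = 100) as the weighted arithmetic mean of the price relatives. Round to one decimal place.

122.4

rubber: 23.6 × (3.33/2.57) = 23.6 × 1.295720 = 30.5790
glass: 24.0 × (4.42/4.32) = 24.0 × 1.023148 = 24.5556
sand: 28.4 × (56.28/42.54) = 28.4 × 1.322990 = 37.5729
paper pulp: 24.0 × (739.15/596.80) = 24.0 × 1.238522 = 29.7245
Index = Σ wᵢ·(p₁ᵢ/p₀ᵢ) = 30.5790 + 24.5556 + 37.5729 + 29.7245 = 122.4320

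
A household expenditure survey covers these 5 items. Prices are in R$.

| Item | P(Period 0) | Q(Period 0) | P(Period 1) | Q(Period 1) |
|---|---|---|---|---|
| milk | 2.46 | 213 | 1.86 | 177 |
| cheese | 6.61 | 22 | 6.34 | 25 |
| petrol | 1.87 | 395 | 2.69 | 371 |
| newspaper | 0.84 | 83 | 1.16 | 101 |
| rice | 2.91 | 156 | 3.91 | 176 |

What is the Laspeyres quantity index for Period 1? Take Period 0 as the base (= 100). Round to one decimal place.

Laspeyres quantity index uses base-period prices as weights.
ΣP(Period 0)·Q(Period 1) = 2.46×177 + 6.61×25 + 1.87×371 + 0.84×101 + 2.91×176 = 435.42 + 165.25 + 693.77 + 84.84 + 512.16 = 1891.44
ΣP(Period 0)·Q(Period 0) = 2.46×213 + 6.61×22 + 1.87×395 + 0.84×83 + 2.91×156 = 523.98 + 145.42 + 738.65 + 69.72 + 453.96 = 1931.73
Index = 1891.44 / 1931.73 × 100 = 97.9143

97.9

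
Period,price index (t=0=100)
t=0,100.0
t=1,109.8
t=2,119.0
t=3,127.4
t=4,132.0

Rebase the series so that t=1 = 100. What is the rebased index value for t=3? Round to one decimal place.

Rebased(t=3) = 127.4 / 109.8 × 100 = 116.0291

116.0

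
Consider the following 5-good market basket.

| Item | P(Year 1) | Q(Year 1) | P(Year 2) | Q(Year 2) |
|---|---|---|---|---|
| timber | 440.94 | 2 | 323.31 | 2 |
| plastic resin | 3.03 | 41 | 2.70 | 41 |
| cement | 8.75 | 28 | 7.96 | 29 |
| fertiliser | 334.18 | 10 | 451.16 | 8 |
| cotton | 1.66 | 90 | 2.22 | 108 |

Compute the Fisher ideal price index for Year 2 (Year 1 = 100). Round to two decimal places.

118.81

Laspeyres component (base-period weights):
ΣP(Year 2)Q(Year 1) = 323.31×2 + 2.70×41 + 7.96×28 + 451.16×10 + 2.22×90 = 646.62 + 110.7 + 222.88 + 4511.6 + 199.8 = 5691.6
ΣP(Year 1)Q(Year 1) = 440.94×2 + 3.03×41 + 8.75×28 + 334.18×10 + 1.66×90 = 881.88 + 124.23 + 245 + 3341.8 + 149.4 = 4742.31
L = 5691.6 / 4742.31 × 100 = 120.0175
Paasche component (current-period weights):
ΣP(Year 2)Q(Year 2) = 323.31×2 + 2.70×41 + 7.96×29 + 451.16×8 + 2.22×108 = 646.62 + 110.7 + 230.84 + 3609.28 + 239.76 = 4837.2
ΣP(Year 1)Q(Year 2) = 440.94×2 + 3.03×41 + 8.75×29 + 334.18×8 + 1.66×108 = 881.88 + 124.23 + 253.75 + 2673.44 + 179.28 = 4112.58
P = 4837.2 / 4112.58 × 100 = 117.6196
Fisher = √(L × P) = √(120.0175 × 117.6196) = 118.8125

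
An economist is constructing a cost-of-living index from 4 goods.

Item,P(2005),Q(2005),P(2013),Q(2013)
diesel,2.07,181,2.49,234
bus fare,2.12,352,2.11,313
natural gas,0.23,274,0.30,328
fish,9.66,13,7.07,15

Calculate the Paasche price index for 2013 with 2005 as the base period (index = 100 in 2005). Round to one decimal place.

105.8

Paasche price index uses current-period quantities as weights.
ΣP(2013)·Q(2013) = 2.49×234 + 2.11×313 + 0.30×328 + 7.07×15 = 582.66 + 660.43 + 98.4 + 106.05 = 1447.54
ΣP(2005)·Q(2013) = 2.07×234 + 2.12×313 + 0.23×328 + 9.66×15 = 484.38 + 663.56 + 75.44 + 144.9 = 1368.28
Index = 1447.54 / 1368.28 × 100 = 105.7927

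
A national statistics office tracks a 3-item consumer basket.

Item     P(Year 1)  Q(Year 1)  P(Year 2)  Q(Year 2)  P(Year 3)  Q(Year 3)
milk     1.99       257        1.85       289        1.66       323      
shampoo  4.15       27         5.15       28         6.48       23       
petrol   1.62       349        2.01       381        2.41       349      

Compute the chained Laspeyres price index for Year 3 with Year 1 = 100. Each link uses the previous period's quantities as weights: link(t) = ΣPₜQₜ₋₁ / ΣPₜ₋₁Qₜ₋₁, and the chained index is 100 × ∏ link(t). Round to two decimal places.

Link Year 1→Year 2:
ΣP(Year 2)Q(Year 1) = 1.85×257 + 5.15×27 + 2.01×349 = 475.45 + 139.05 + 701.49 = 1315.99
ΣP(Year 1)Q(Year 1) = 1.99×257 + 4.15×27 + 1.62×349 = 511.43 + 112.05 + 565.38 = 1188.86
link = 1315.99/1188.86 = 1.106934
Link Year 2→Year 3:
ΣP(Year 3)Q(Year 2) = 1.66×289 + 6.48×28 + 2.41×381 = 479.74 + 181.44 + 918.21 = 1579.39
ΣP(Year 2)Q(Year 2) = 1.85×289 + 5.15×28 + 2.01×381 = 534.65 + 144.2 + 765.81 = 1444.66
link = 1579.39/1444.66 = 1.093261
Chained index = 100 × 1.106934 × 1.093261 = 121.0168

121.02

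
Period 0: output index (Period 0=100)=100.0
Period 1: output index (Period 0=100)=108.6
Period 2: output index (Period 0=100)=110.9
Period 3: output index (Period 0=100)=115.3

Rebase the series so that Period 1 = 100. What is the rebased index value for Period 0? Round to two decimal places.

92.08

Rebased(Period 0) = 100.0 / 108.6 × 100 = 92.0810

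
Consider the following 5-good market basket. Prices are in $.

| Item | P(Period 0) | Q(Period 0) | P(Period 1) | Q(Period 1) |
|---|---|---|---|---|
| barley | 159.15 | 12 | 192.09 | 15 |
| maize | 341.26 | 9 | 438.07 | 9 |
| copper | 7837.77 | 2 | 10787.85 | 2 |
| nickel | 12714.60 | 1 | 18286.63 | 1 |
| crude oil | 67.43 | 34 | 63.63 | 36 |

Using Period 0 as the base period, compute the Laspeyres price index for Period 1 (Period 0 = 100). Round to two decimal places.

135.36

Laspeyres price index uses base-period quantities as weights.
ΣP(Period 1)·Q(Period 0) = 192.09×12 + 438.07×9 + 10787.85×2 + 18286.63×1 + 63.63×34 = 2305.08 + 3942.63 + 21575.7 + 18286.63 + 2163.42 = 48273.46
ΣP(Period 0)·Q(Period 0) = 159.15×12 + 341.26×9 + 7837.77×2 + 12714.60×1 + 67.43×34 = 1909.8 + 3071.34 + 15675.54 + 12714.6 + 2292.62 = 35663.9
Index = 48273.46 / 35663.9 × 100 = 135.3566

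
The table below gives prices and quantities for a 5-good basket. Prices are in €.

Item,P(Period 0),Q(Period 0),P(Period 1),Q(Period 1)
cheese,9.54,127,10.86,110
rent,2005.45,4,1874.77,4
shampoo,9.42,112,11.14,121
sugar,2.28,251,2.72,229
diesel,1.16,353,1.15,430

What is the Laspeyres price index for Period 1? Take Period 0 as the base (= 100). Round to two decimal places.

99.51

Laspeyres price index uses base-period quantities as weights.
ΣP(Period 1)·Q(Period 0) = 10.86×127 + 1874.77×4 + 11.14×112 + 2.72×251 + 1.15×353 = 1379.22 + 7499.08 + 1247.68 + 682.72 + 405.95 = 11214.65
ΣP(Period 0)·Q(Period 0) = 9.54×127 + 2005.45×4 + 9.42×112 + 2.28×251 + 1.16×353 = 1211.58 + 8021.8 + 1055.04 + 572.28 + 409.48 = 11270.18
Index = 11214.65 / 11270.18 × 100 = 99.5073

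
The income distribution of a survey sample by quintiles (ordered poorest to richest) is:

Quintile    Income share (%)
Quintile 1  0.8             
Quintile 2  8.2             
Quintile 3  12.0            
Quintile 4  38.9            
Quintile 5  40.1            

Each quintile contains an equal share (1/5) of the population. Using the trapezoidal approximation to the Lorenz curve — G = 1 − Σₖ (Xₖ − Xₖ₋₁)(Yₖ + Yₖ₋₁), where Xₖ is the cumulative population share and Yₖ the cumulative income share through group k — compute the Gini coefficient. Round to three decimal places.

0.437

Cumulative income shares Yₖ: 0.0080, 0.0900, 0.2100, 0.5990, 1.0000
Σ (Xₖ−Xₖ₋₁)(Yₖ+Yₖ₋₁) = (1/5)(0.0080+0.0000) + (1/5)(0.0900+0.0080) + (1/5)(0.2100+0.0900) + (1/5)(0.5990+0.2100) + (1/5)(1.0000+0.5990)
  = 0.0016 + 0.0196 + 0.0600 + 0.1618 + 0.3198 = 0.5628
G = 1 − 0.5628 = 0.4372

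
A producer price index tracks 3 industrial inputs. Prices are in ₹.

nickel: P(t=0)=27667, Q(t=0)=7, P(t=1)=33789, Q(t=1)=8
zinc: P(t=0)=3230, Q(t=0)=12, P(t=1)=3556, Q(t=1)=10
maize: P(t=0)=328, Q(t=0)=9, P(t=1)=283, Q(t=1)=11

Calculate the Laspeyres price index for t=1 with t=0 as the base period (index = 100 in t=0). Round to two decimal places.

Laspeyres price index uses base-period quantities as weights.
ΣP(t=1)·Q(t=0) = 33789×7 + 3556×12 + 283×9 = 236523 + 42672 + 2547 = 281742
ΣP(t=0)·Q(t=0) = 27667×7 + 3230×12 + 328×9 = 193669 + 38760 + 2952 = 235381
Index = 281742 / 235381 × 100 = 119.6962

119.70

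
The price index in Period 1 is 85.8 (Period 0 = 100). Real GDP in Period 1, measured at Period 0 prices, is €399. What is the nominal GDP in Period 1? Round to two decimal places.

342.34

Nominal = Real × (Index/100) = 399 × (85.8/100)
        = 399 × 0.858 = 342.3420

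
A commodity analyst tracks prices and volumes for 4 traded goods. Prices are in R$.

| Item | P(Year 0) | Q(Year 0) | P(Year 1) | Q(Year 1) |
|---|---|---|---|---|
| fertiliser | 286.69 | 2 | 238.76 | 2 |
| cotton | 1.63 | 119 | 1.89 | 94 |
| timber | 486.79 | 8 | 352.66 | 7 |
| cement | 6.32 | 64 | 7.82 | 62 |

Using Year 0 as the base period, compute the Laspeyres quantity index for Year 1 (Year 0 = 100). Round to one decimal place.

Laspeyres quantity index uses base-period prices as weights.
ΣP(Year 0)·Q(Year 1) = 286.69×2 + 1.63×94 + 486.79×7 + 6.32×62 = 573.38 + 153.22 + 3407.53 + 391.84 = 4525.97
ΣP(Year 0)·Q(Year 0) = 286.69×2 + 1.63×119 + 486.79×8 + 6.32×64 = 573.38 + 193.97 + 3894.32 + 404.48 = 5066.15
Index = 4525.97 / 5066.15 × 100 = 89.3375

89.3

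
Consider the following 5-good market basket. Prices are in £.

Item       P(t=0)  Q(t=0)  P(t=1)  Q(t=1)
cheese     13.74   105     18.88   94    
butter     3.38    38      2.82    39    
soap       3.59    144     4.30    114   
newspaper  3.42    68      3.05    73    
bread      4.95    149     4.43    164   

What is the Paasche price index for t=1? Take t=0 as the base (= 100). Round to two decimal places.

Paasche price index uses current-period quantities as weights.
ΣP(t=1)·Q(t=1) = 18.88×94 + 2.82×39 + 4.30×114 + 3.05×73 + 4.43×164 = 1774.72 + 109.98 + 490.2 + 222.65 + 726.52 = 3324.07
ΣP(t=0)·Q(t=1) = 13.74×94 + 3.38×39 + 3.59×114 + 3.42×73 + 4.95×164 = 1291.56 + 131.82 + 409.26 + 249.66 + 811.8 = 2894.1
Index = 3324.07 / 2894.1 × 100 = 114.8568

114.86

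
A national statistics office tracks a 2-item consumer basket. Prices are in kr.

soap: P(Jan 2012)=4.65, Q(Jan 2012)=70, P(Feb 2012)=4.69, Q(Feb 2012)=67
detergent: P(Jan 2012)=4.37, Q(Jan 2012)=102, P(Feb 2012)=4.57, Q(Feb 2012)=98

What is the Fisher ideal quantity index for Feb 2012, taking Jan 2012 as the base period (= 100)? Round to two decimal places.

95.93

Laspeyres component (base-period weights):
ΣP(Jan 2012)Q(Feb 2012) = 4.65×67 + 4.37×98 = 311.55 + 428.26 = 739.81
ΣP(Jan 2012)Q(Jan 2012) = 4.65×70 + 4.37×102 = 325.5 + 445.74 = 771.24
L = 739.81 / 771.24 × 100 = 95.9247
Paasche component (current-period weights):
ΣP(Feb 2012)Q(Feb 2012) = 4.69×67 + 4.57×98 = 314.23 + 447.86 = 762.09
ΣP(Feb 2012)Q(Jan 2012) = 4.69×70 + 4.57×102 = 328.3 + 466.14 = 794.44
P = 762.09 / 794.44 × 100 = 95.9279
Fisher = √(L × P) = √(95.9247 × 95.9279) = 95.9263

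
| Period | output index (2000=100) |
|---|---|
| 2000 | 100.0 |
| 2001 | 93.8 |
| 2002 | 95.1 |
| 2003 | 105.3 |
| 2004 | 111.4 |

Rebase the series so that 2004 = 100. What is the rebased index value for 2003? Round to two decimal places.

94.52

Rebased(2003) = 105.3 / 111.4 × 100 = 94.5242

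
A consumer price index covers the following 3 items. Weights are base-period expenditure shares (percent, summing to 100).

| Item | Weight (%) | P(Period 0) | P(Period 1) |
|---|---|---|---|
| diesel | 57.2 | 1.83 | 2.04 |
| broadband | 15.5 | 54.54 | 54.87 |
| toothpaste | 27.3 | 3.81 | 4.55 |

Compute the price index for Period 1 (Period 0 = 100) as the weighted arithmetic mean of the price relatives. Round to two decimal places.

diesel: 57.2 × (2.04/1.83) = 57.2 × 1.114754 = 63.7639
broadband: 15.5 × (54.87/54.54) = 15.5 × 1.006051 = 15.5938
toothpaste: 27.3 × (4.55/3.81) = 27.3 × 1.194226 = 32.6024
Index = Σ wᵢ·(p₁ᵢ/p₀ᵢ) = 63.7639 + 15.5938 + 32.6024 = 111.9601

111.96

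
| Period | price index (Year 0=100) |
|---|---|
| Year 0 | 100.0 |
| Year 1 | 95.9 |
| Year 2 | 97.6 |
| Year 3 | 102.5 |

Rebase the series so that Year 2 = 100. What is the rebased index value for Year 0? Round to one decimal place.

102.5

Rebased(Year 0) = 100.0 / 97.6 × 100 = 102.4590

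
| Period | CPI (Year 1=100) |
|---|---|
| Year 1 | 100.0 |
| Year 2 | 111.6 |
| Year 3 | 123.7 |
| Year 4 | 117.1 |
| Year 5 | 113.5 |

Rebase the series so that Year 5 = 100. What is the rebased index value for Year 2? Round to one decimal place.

98.3

Rebased(Year 2) = 111.6 / 113.5 × 100 = 98.3260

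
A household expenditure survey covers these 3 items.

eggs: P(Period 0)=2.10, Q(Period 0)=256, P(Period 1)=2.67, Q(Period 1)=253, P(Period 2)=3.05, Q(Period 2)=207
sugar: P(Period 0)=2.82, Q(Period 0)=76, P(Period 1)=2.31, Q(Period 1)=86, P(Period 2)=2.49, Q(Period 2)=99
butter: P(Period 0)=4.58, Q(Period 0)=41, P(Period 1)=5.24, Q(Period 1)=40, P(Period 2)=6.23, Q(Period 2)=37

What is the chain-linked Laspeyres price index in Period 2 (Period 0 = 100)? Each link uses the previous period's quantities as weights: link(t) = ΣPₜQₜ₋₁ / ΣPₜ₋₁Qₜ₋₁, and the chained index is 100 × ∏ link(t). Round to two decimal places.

130.23

Link Period 0→Period 1:
ΣP(Period 1)Q(Period 0) = 2.67×256 + 2.31×76 + 5.24×41 = 683.52 + 175.56 + 214.84 = 1073.92
ΣP(Period 0)Q(Period 0) = 2.10×256 + 2.82×76 + 4.58×41 = 537.6 + 214.32 + 187.78 = 939.7
link = 1073.92/939.7 = 1.142833
Link Period 1→Period 2:
ΣP(Period 2)Q(Period 1) = 3.05×253 + 2.49×86 + 6.23×40 = 771.65 + 214.14 + 249.2 = 1234.99
ΣP(Period 1)Q(Period 1) = 2.67×253 + 2.31×86 + 5.24×40 = 675.51 + 198.66 + 209.6 = 1083.77
link = 1234.99/1083.77 = 1.139531
Chained index = 100 × 1.142833 × 1.139531 = 130.2294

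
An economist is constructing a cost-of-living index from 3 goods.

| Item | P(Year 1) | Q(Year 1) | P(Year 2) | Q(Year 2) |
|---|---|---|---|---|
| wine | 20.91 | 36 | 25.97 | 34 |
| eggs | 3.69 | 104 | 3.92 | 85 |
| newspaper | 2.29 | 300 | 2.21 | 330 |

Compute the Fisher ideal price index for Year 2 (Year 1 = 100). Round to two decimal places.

109.63

Laspeyres component (base-period weights):
ΣP(Year 2)Q(Year 1) = 25.97×36 + 3.92×104 + 2.21×300 = 934.92 + 407.68 + 663 = 2005.6
ΣP(Year 1)Q(Year 1) = 20.91×36 + 3.69×104 + 2.29×300 = 752.76 + 383.76 + 687 = 1823.52
L = 2005.6 / 1823.52 × 100 = 109.9851
Paasche component (current-period weights):
ΣP(Year 2)Q(Year 2) = 25.97×34 + 3.92×85 + 2.21×330 = 882.98 + 333.2 + 729.3 = 1945.48
ΣP(Year 1)Q(Year 2) = 20.91×34 + 3.69×85 + 2.29×330 = 710.94 + 313.65 + 755.7 = 1780.29
P = 1945.48 / 1780.29 × 100 = 109.2788
Fisher = √(L × P) = √(109.9851 × 109.2788) = 109.6314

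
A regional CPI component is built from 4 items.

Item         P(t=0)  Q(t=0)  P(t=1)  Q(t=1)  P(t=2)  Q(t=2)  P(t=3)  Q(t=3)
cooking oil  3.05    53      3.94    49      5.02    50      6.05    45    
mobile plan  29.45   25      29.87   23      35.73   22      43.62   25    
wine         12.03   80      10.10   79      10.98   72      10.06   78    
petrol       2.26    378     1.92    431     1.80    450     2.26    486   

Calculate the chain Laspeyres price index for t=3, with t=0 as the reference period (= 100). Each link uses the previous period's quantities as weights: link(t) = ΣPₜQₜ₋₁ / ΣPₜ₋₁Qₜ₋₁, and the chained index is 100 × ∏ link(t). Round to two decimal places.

Link t=0→t=1:
ΣP(t=1)Q(t=0) = 3.94×53 + 29.87×25 + 10.10×80 + 1.92×378 = 208.82 + 746.75 + 808 + 725.76 = 2489.33
ΣP(t=0)Q(t=0) = 3.05×53 + 29.45×25 + 12.03×80 + 2.26×378 = 161.65 + 736.25 + 962.4 + 854.28 = 2714.58
link = 2489.33/2714.58 = 0.917022
Link t=1→t=2:
ΣP(t=2)Q(t=1) = 5.02×49 + 35.73×23 + 10.98×79 + 1.80×431 = 245.98 + 821.79 + 867.42 + 775.8 = 2710.99
ΣP(t=1)Q(t=1) = 3.94×49 + 29.87×23 + 10.10×79 + 1.92×431 = 193.06 + 687.01 + 797.9 + 827.52 = 2505.49
link = 2710.99/2505.49 = 1.082020
Link t=2→t=3:
ΣP(t=3)Q(t=2) = 6.05×50 + 43.62×22 + 10.06×72 + 2.26×450 = 302.5 + 959.64 + 724.32 + 1017 = 3003.46
ΣP(t=2)Q(t=2) = 5.02×50 + 35.73×22 + 10.98×72 + 1.80×450 = 251 + 786.06 + 790.56 + 810 = 2637.62
link = 3003.46/2637.62 = 1.138701
Chained index = 100 × 0.917022 × 1.082020 × 1.138701 = 112.9860

112.99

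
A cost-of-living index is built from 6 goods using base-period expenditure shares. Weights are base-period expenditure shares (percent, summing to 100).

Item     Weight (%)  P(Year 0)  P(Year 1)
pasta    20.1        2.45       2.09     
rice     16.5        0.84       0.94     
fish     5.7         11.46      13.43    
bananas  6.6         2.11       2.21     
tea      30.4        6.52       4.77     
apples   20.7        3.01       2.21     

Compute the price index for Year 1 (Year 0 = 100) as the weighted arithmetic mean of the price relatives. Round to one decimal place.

86.6

pasta: 20.1 × (2.09/2.45) = 20.1 × 0.853061 = 17.1465
rice: 16.5 × (0.94/0.84) = 16.5 × 1.119048 = 18.4643
fish: 5.7 × (13.43/11.46) = 5.7 × 1.171902 = 6.6798
bananas: 6.6 × (2.21/2.11) = 6.6 × 1.047393 = 6.9128
tea: 30.4 × (4.77/6.52) = 30.4 × 0.731595 = 22.2405
apples: 20.7 × (2.21/3.01) = 20.7 × 0.734219 = 15.1983
Index = Σ wᵢ·(p₁ᵢ/p₀ᵢ) = 17.1465 + 18.4643 + 6.6798 + 6.9128 + 22.2405 + 15.1983 = 86.6423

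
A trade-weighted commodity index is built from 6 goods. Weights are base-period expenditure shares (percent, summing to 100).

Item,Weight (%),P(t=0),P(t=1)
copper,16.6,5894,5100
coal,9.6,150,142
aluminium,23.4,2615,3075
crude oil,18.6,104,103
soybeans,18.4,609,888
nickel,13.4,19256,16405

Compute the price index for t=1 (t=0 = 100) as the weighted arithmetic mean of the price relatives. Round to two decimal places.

107.63

copper: 16.6 × (5100/5894) = 16.6 × 0.865287 = 14.3638
coal: 9.6 × (142/150) = 9.6 × 0.946667 = 9.0880
aluminium: 23.4 × (3075/2615) = 23.4 × 1.175908 = 27.5163
crude oil: 18.6 × (103/104) = 18.6 × 0.990385 = 18.4212
soybeans: 18.4 × (888/609) = 18.4 × 1.458128 = 26.8296
nickel: 13.4 × (16405/19256) = 13.4 × 0.851942 = 11.4160
Index = Σ wᵢ·(p₁ᵢ/p₀ᵢ) = 14.3638 + 9.0880 + 27.5163 + 18.4212 + 26.8296 + 11.4160 = 107.6347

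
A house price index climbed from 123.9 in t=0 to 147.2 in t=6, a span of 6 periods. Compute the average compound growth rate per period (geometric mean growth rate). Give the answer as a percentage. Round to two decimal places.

2.91%

Growth factor = (147.2/123.9)^(1/6) = (1.188055)^(1/6) = 1.029136
Growth rate = 1.029136 − 1 = 0.029136 = 2.9136%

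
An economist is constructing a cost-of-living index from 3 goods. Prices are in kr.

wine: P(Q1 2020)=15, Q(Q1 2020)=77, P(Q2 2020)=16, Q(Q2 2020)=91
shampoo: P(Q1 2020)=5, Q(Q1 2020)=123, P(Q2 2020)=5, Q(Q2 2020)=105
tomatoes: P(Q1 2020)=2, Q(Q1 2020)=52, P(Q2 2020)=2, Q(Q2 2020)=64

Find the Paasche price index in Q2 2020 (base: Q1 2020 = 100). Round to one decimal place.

104.5

Paasche price index uses current-period quantities as weights.
ΣP(Q2 2020)·Q(Q2 2020) = 16×91 + 5×105 + 2×64 = 1456 + 525 + 128 = 2109
ΣP(Q1 2020)·Q(Q2 2020) = 15×91 + 5×105 + 2×64 = 1365 + 525 + 128 = 2018
Index = 2109 / 2018 × 100 = 104.5094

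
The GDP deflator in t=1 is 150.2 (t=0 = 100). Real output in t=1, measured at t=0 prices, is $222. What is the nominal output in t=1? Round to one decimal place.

333.4

Nominal = Real × (Index/100) = 222 × (150.2/100)
        = 222 × 1.502 = 333.4440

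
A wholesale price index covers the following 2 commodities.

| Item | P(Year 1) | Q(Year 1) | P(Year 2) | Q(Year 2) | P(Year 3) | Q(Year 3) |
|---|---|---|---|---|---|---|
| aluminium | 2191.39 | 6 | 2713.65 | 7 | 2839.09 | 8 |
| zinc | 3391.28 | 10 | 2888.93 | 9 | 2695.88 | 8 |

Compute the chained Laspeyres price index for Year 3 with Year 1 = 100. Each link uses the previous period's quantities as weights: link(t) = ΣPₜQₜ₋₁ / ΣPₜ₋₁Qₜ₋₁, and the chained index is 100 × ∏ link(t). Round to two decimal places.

Link Year 1→Year 2:
ΣP(Year 2)Q(Year 1) = 2713.65×6 + 2888.93×10 = 16281.9 + 28889.3 = 45171.2
ΣP(Year 1)Q(Year 1) = 2191.39×6 + 3391.28×10 = 13148.34 + 33912.8 = 47061.14
link = 45171.2/47061.14 = 0.959841
Link Year 2→Year 3:
ΣP(Year 3)Q(Year 2) = 2839.09×7 + 2695.88×9 = 19873.63 + 24262.92 = 44136.55
ΣP(Year 2)Q(Year 2) = 2713.65×7 + 2888.93×9 = 18995.55 + 26000.37 = 44995.92
link = 44136.55/44995.92 = 0.980901
Chained index = 100 × 0.959841 × 0.980901 = 94.1509

94.15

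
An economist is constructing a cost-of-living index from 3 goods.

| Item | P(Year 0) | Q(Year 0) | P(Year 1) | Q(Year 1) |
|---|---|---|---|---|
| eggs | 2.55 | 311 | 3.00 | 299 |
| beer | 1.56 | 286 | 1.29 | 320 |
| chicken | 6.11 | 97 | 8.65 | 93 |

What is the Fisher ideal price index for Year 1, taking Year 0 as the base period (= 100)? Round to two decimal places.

116.21

Laspeyres component (base-period weights):
ΣP(Year 1)Q(Year 0) = 3.00×311 + 1.29×286 + 8.65×97 = 933 + 368.94 + 839.05 = 2140.99
ΣP(Year 0)Q(Year 0) = 2.55×311 + 1.56×286 + 6.11×97 = 793.05 + 446.16 + 592.67 = 1831.88
L = 2140.99 / 1831.88 × 100 = 116.8739
Paasche component (current-period weights):
ΣP(Year 1)Q(Year 1) = 3.00×299 + 1.29×320 + 8.65×93 = 897 + 412.8 + 804.45 = 2114.25
ΣP(Year 0)Q(Year 1) = 2.55×299 + 1.56×320 + 6.11×93 = 762.45 + 499.2 + 568.23 = 1829.88
P = 2114.25 / 1829.88 × 100 = 115.5404
Fisher = √(L × P) = √(116.8739 × 115.5404) = 116.2052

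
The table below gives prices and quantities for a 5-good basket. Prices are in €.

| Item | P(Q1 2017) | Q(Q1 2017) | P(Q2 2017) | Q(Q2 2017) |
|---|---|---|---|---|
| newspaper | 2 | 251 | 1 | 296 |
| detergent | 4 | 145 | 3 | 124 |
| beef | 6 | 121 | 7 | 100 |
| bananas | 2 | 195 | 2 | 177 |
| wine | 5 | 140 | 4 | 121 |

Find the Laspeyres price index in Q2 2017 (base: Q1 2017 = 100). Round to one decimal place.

Laspeyres price index uses base-period quantities as weights.
ΣP(Q2 2017)·Q(Q1 2017) = 1×251 + 3×145 + 7×121 + 2×195 + 4×140 = 251 + 435 + 847 + 390 + 560 = 2483
ΣP(Q1 2017)·Q(Q1 2017) = 2×251 + 4×145 + 6×121 + 2×195 + 5×140 = 502 + 580 + 726 + 390 + 700 = 2898
Index = 2483 / 2898 × 100 = 85.6798

85.7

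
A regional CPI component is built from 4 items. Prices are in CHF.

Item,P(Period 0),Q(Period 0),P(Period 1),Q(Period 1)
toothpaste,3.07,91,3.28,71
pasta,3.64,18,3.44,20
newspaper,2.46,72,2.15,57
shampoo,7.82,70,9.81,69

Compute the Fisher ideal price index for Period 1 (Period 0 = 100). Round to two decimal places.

112.92

Laspeyres component (base-period weights):
ΣP(Period 1)Q(Period 0) = 3.28×91 + 3.44×18 + 2.15×72 + 9.81×70 = 298.48 + 61.92 + 154.8 + 686.7 = 1201.9
ΣP(Period 0)Q(Period 0) = 3.07×91 + 3.64×18 + 2.46×72 + 7.82×70 = 279.37 + 65.52 + 177.12 + 547.4 = 1069.41
L = 1201.9 / 1069.41 × 100 = 112.3891
Paasche component (current-period weights):
ΣP(Period 1)Q(Period 1) = 3.28×71 + 3.44×20 + 2.15×57 + 9.81×69 = 232.88 + 68.8 + 122.55 + 676.89 = 1101.12
ΣP(Period 0)Q(Period 1) = 3.07×71 + 3.64×20 + 2.46×57 + 7.82×69 = 217.97 + 72.8 + 140.22 + 539.58 = 970.57
P = 1101.12 / 970.57 × 100 = 113.4509
Fisher = √(L × P) = √(112.3891 × 113.4509) = 112.9187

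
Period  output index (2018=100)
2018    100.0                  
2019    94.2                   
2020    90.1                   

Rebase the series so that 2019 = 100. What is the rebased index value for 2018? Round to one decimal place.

106.2

Rebased(2018) = 100.0 / 94.2 × 100 = 106.1571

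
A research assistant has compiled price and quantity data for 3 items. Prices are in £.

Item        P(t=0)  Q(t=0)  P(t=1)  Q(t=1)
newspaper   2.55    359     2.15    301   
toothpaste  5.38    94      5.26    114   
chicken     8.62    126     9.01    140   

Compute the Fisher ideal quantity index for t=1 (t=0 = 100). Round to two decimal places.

Laspeyres component (base-period weights):
ΣP(t=0)Q(t=1) = 2.55×301 + 5.38×114 + 8.62×140 = 767.55 + 613.32 + 1206.8 = 2587.67
ΣP(t=0)Q(t=0) = 2.55×359 + 5.38×94 + 8.62×126 = 915.45 + 505.72 + 1086.12 = 2507.29
L = 2587.67 / 2507.29 × 100 = 103.2059
Paasche component (current-period weights):
ΣP(t=1)Q(t=1) = 2.15×301 + 5.26×114 + 9.01×140 = 647.15 + 599.64 + 1261.4 = 2508.19
ΣP(t=1)Q(t=0) = 2.15×359 + 5.26×94 + 9.01×126 = 771.85 + 494.44 + 1135.26 = 2401.55
P = 2508.19 / 2401.55 × 100 = 104.4405
Fisher = √(L × P) = √(103.2059 × 104.4405) = 103.8213

103.82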